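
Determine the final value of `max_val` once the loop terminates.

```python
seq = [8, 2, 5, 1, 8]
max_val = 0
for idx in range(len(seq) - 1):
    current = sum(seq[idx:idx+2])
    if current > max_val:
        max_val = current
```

Let's trace through this code step by step.

Initialize: seq = [8, 2, 5, 1, 8]
Initialize: max_val = 0
Entering loop: for idx in range(len(seq) - 1):
After iteration 1: idx = 0, max_val = 10, current = 10
After iteration 2: idx = 1, max_val = 10, current = 7
After iteration 3: idx = 2, max_val = 10, current = 6
After iteration 4: idx = 3, max_val = 10, current = 9
Loop ends.

Final answer: 10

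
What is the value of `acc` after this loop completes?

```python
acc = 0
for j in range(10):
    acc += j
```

Let's trace through this code step by step.

Initialize: acc = 0
Entering loop: for j in range(10):
After iteration 1: j = 0, acc = 0
After iteration 2: j = 1, acc = 1
After iteration 3: j = 2, acc = 3
After iteration 4: j = 3, acc = 6
After iteration 5: j = 4, acc = 10
After iteration 6: j = 5, acc = 15
After iteration 7: j = 6, acc = 21
After iteration 8: j = 7, acc = 28
After iteration 9: j = 8, acc = 36
After iteration 10: j = 9, acc = 45
Loop ends.

Final answer: 45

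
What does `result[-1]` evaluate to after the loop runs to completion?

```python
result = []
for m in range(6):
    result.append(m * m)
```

Let's trace through this code step by step.

Initialize: result = []
Entering loop: for m in range(6):
After iteration 1: m = 0, result = [0]
After iteration 2: m = 1, result = [0, 1]
After iteration 3: m = 2, result = [0, 1, 4]
After iteration 4: m = 3, result = [0, 1, 4, 9]
After iteration 5: m = 4, result = [0, 1, 4, 9, 16]
After iteration 6: m = 5, result = [0, 1, 4, 9, 16, 25]
Loop ends.
result[-1] = 25

Final answer: 25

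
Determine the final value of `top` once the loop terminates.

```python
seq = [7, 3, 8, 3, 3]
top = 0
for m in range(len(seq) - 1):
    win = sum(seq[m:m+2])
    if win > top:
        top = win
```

Let's trace through this code step by step.

Initialize: seq = [7, 3, 8, 3, 3]
Initialize: top = 0
Entering loop: for m in range(len(seq) - 1):
After iteration 1: m = 0, top = 10, win = 10
After iteration 2: m = 1, top = 11, win = 11
After iteration 3: m = 2, top = 11, win = 11
After iteration 4: m = 3, top = 11, win = 6
Loop ends.

Final answer: 11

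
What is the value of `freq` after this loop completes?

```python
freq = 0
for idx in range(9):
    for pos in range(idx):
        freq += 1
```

Let's trace through this code step by step.

Initialize: freq = 0
Entering loop: for idx in range(9):
After iteration 1: idx = 0, freq = 0
After iteration 2: idx = 1, freq = 1, pos = 0
After iteration 3: idx = 2, freq = 3, pos = 1
After iteration 4: idx = 3, freq = 6, pos = 2
After iteration 5: idx = 4, freq = 10, pos = 3
After iteration 6: idx = 5, freq = 15, pos = 4
After iteration 7: idx = 6, freq = 21, pos = 5
After iteration 8: idx = 7, freq = 28, pos = 6
After iteration 9: idx = 8, freq = 36, pos = 7
Loop ends.

Final answer: 36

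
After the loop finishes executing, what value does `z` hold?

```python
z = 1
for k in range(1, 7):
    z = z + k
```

Let's trace through this code step by step.

Initialize: z = 1
Entering loop: for k in range(1, 7):
After iteration 1: k = 1, z = 2
After iteration 2: k = 2, z = 4
After iteration 3: k = 3, z = 7
After iteration 4: k = 4, z = 11
After iteration 5: k = 5, z = 16
After iteration 6: k = 6, z = 22
Loop ends.

Final answer: 22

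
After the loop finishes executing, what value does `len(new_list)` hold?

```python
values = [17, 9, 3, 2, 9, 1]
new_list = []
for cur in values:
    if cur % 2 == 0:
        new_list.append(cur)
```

Let's trace through this code step by step.

Initialize: values = [17, 9, 3, 2, 9, 1]
Initialize: new_list = []
Entering loop: for cur in values:
After iteration 1: cur = 17, new_list = []
After iteration 2: cur = 9, new_list = []
After iteration 3: cur = 3, new_list = []
After iteration 4: cur = 2, new_list = [2]
After iteration 5: cur = 9, new_list = [2]
After iteration 6: cur = 1, new_list = [2]
Loop ends.
len(new_list) = 1

Final answer: 1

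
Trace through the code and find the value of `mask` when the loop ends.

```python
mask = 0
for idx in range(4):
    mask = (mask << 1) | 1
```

Let's trace through this code step by step.

Initialize: mask = 0
Entering loop: for idx in range(4):
After iteration 1: idx = 0, mask = 1
After iteration 2: idx = 1, mask = 3
After iteration 3: idx = 2, mask = 7
After iteration 4: idx = 3, mask = 15
Loop ends.

Final answer: 15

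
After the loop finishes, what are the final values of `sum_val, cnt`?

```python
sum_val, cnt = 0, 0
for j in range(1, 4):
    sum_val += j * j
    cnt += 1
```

Let's trace through this code step by step.

Initialize: sum_val = 0
Initialize: cnt = 0
Entering loop: for j in range(1, 4):
After iteration 1: j = 1, sum_val = 1, cnt = 1
After iteration 2: j = 2, sum_val = 5, cnt = 2
After iteration 3: j = 3, sum_val = 14, cnt = 3
Loop ends.

Final answer: 14, 3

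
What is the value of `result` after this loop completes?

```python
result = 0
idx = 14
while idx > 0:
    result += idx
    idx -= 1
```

Let's trace through this code step by step.

Initialize: result = 0
Initialize: idx = 14
Entering loop: while idx > 0:
After iteration 1: result = 14, idx = 13
After iteration 2: result = 27, idx = 12
After iteration 3: result = 39, idx = 11
After iteration 4: result = 50, idx = 10
After iteration 5: result = 60, idx = 9
After iteration 6: result = 69, idx = 8
After iteration 7: result = 77, idx = 7
After iteration 8: result = 84, idx = 6
After iteration 9: result = 90, idx = 5
After iteration 10: result = 95, idx = 4
After iteration 11: result = 99, idx = 3
After iteration 12: result = 102, idx = 2
After iteration 13: result = 104, idx = 1
After iteration 14: result = 105, idx = 0
Loop ends.

Final answer: 105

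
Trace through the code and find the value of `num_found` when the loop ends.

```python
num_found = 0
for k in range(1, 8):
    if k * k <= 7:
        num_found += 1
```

Let's trace through this code step by step.

Initialize: num_found = 0
Entering loop: for k in range(1, 8):
After iteration 1: k = 1, num_found = 1
After iteration 2: k = 2, num_found = 2
After iteration 3: k = 3, num_found = 2
After iteration 4: k = 4, num_found = 2
After iteration 5: k = 5, num_found = 2
After iteration 6: k = 6, num_found = 2
After iteration 7: k = 7, num_found = 2
Loop ends.

Final answer: 2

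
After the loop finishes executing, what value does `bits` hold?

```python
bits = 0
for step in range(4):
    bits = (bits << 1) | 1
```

Let's trace through this code step by step.

Initialize: bits = 0
Entering loop: for step in range(4):
After iteration 1: step = 0, bits = 1
After iteration 2: step = 1, bits = 3
After iteration 3: step = 2, bits = 7
After iteration 4: step = 3, bits = 15
Loop ends.

Final answer: 15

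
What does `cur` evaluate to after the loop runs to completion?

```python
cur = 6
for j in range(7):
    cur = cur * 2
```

Let's trace through this code step by step.

Initialize: cur = 6
Entering loop: for j in range(7):
After iteration 1: j = 0, cur = 12
After iteration 2: j = 1, cur = 24
After iteration 3: j = 2, cur = 48
After iteration 4: j = 3, cur = 96
After iteration 5: j = 4, cur = 192
After iteration 6: j = 5, cur = 384
After iteration 7: j = 6, cur = 768
Loop ends.

Final answer: 768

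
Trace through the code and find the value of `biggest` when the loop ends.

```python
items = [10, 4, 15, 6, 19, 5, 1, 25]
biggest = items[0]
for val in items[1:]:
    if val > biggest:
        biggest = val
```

Let's trace through this code step by step.

Initialize: items = [10, 4, 15, 6, 19, 5, 1, 25]
Initialize: biggest = 10
Entering loop: for val in items[1:]:
After iteration 1: val = 4, biggest = 10
After iteration 2: val = 15, biggest = 15
After iteration 3: val = 6, biggest = 15
After iteration 4: val = 19, biggest = 19
After iteration 5: val = 5, biggest = 19
After iteration 6: val = 1, biggest = 19
After iteration 7: val = 25, biggest = 25
Loop ends.

Final answer: 25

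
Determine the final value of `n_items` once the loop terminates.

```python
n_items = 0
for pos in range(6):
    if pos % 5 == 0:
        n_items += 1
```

Let's trace through this code step by step.

Initialize: n_items = 0
Entering loop: for pos in range(6):
After iteration 1: pos = 0, n_items = 1
After iteration 2: pos = 1, n_items = 1
After iteration 3: pos = 2, n_items = 1
After iteration 4: pos = 3, n_items = 1
After iteration 5: pos = 4, n_items = 1
After iteration 6: pos = 5, n_items = 2
Loop ends.

Final answer: 2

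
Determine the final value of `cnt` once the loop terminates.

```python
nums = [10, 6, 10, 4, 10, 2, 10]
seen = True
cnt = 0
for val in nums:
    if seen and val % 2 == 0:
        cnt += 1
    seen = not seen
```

Let's trace through this code step by step.

Initialize: nums = [10, 6, 10, 4, 10, 2, 10]
Initialize: seen = True
Initialize: cnt = 0
Entering loop: for val in nums:
After iteration 1: val = 10, seen = False, cnt = 1
After iteration 2: val = 6, seen = True, cnt = 1
After iteration 3: val = 10, seen = False, cnt = 2
After iteration 4: val = 4, seen = True, cnt = 2
After iteration 5: val = 10, seen = False, cnt = 3
After iteration 6: val = 2, seen = True, cnt = 3
After iteration 7: val = 10, seen = False, cnt = 4
Loop ends.

Final answer: 4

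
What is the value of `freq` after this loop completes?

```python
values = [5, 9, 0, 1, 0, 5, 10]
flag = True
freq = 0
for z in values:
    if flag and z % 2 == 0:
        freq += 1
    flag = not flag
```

Let's trace through this code step by step.

Initialize: values = [5, 9, 0, 1, 0, 5, 10]
Initialize: flag = True
Initialize: freq = 0
Entering loop: for z in values:
After iteration 1: z = 5, flag = False, freq = 0
After iteration 2: z = 9, flag = True, freq = 0
After iteration 3: z = 0, flag = False, freq = 1
After iteration 4: z = 1, flag = True, freq = 1
After iteration 5: z = 0, flag = False, freq = 2
After iteration 6: z = 5, flag = True, freq = 2
After iteration 7: z = 10, flag = False, freq = 3
Loop ends.

Final answer: 3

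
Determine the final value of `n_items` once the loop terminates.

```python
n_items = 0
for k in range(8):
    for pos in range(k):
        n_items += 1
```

Let's trace through this code step by step.

Initialize: n_items = 0
Entering loop: for k in range(8):
After iteration 1: k = 0, n_items = 0
After iteration 2: k = 1, n_items = 1, pos = 0
After iteration 3: k = 2, n_items = 3, pos = 1
After iteration 4: k = 3, n_items = 6, pos = 2
After iteration 5: k = 4, n_items = 10, pos = 3
After iteration 6: k = 5, n_items = 15, pos = 4
After iteration 7: k = 6, n_items = 21, pos = 5
After iteration 8: k = 7, n_items = 28, pos = 6
Loop ends.

Final answer: 28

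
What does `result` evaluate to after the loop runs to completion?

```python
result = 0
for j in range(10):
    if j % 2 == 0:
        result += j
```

Let's trace through this code step by step.

Initialize: result = 0
Entering loop: for j in range(10):
After iteration 1: j = 0, result = 0
After iteration 2: j = 1, result = 0
After iteration 3: j = 2, result = 2
After iteration 4: j = 3, result = 2
After iteration 5: j = 4, result = 6
After iteration 6: j = 5, result = 6
After iteration 7: j = 6, result = 12
After iteration 8: j = 7, result = 12
After iteration 9: j = 8, result = 20
After iteration 10: j = 9, result = 20
Loop ends.

Final answer: 20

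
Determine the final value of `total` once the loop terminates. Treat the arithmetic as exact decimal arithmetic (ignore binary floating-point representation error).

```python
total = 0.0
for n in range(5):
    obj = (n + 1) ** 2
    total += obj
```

Let's trace through this code step by step.

Initialize: total = 0.0
Entering loop: for n in range(5):
After iteration 1: n = 0, total = 1.0, obj = 1
After iteration 2: n = 1, total = 5.0, obj = 4
After iteration 3: n = 2, total = 14.0, obj = 9
After iteration 4: n = 3, total = 30.0, obj = 16
After iteration 5: n = 4, total = 55.0, obj = 25
Loop ends.

Final answer: 55.0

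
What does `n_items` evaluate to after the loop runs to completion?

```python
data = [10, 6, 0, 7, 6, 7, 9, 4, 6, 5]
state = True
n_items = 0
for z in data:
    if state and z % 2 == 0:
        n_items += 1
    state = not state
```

Let's trace through this code step by step.

Initialize: data = [10, 6, 0, 7, 6, 7, 9, 4, 6, 5]
Initialize: state = True
Initialize: n_items = 0
Entering loop: for z in data:
After iteration 1: z = 10, state = False, n_items = 1
After iteration 2: z = 6, state = True, n_items = 1
After iteration 3: z = 0, state = False, n_items = 2
After iteration 4: z = 7, state = True, n_items = 2
After iteration 5: z = 6, state = False, n_items = 3
After iteration 6: z = 7, state = True, n_items = 3
After iteration 7: z = 9, state = False, n_items = 3
After iteration 8: z = 4, state = True, n_items = 3
After iteration 9: z = 6, state = False, n_items = 4
After iteration 10: z = 5, state = True, n_items = 4
Loop ends.

Final answer: 4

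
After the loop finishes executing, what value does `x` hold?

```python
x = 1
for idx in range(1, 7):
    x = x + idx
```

Let's trace through this code step by step.

Initialize: x = 1
Entering loop: for idx in range(1, 7):
After iteration 1: idx = 1, x = 2
After iteration 2: idx = 2, x = 4
After iteration 3: idx = 3, x = 7
After iteration 4: idx = 4, x = 11
After iteration 5: idx = 5, x = 16
After iteration 6: idx = 6, x = 22
Loop ends.

Final answer: 22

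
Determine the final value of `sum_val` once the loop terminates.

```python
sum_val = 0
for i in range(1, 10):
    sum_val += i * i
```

Let's trace through this code step by step.

Initialize: sum_val = 0
Entering loop: for i in range(1, 10):
After iteration 1: i = 1, sum_val = 1
After iteration 2: i = 2, sum_val = 5
After iteration 3: i = 3, sum_val = 14
After iteration 4: i = 4, sum_val = 30
After iteration 5: i = 5, sum_val = 55
After iteration 6: i = 6, sum_val = 91
After iteration 7: i = 7, sum_val = 140
After iteration 8: i = 8, sum_val = 204
After iteration 9: i = 9, sum_val = 285
Loop ends.

Final answer: 285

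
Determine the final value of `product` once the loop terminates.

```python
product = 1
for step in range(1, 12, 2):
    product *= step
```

Let's trace through this code step by step.

Initialize: product = 1
Entering loop: for step in range(1, 12, 2):
After iteration 1: step = 1, product = 1
After iteration 2: step = 3, product = 3
After iteration 3: step = 5, product = 15
After iteration 4: step = 7, product = 105
After iteration 5: step = 9, product = 945
After iteration 6: step = 11, product = 10395
Loop ends.

Final answer: 10395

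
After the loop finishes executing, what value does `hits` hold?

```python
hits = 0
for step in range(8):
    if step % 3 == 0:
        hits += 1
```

Let's trace through this code step by step.

Initialize: hits = 0
Entering loop: for step in range(8):
After iteration 1: step = 0, hits = 1
After iteration 2: step = 1, hits = 1
After iteration 3: step = 2, hits = 1
After iteration 4: step = 3, hits = 2
After iteration 5: step = 4, hits = 2
After iteration 6: step = 5, hits = 2
After iteration 7: step = 6, hits = 3
After iteration 8: step = 7, hits = 3
Loop ends.

Final answer: 3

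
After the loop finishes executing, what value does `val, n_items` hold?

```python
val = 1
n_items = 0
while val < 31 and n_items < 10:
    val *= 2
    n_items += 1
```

Let's trace through this code step by step.

Initialize: val = 1
Initialize: n_items = 0
Entering loop: while val < 31 and n_items < 10:
After iteration 1: val = 2, n_items = 1
After iteration 2: val = 4, n_items = 2
After iteration 3: val = 8, n_items = 3
After iteration 4: val = 16, n_items = 4
After iteration 5: val = 32, n_items = 5
Loop ends.

Final answer: 32, 5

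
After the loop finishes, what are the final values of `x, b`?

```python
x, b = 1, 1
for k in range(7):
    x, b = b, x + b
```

Let's trace through this code step by step.

Initialize: x = 1
Initialize: b = 1
Entering loop: for k in range(7):
After iteration 1: k = 0, x = 1, b = 2
After iteration 2: k = 1, x = 2, b = 3
After iteration 3: k = 2, x = 3, b = 5
After iteration 4: k = 3, x = 5, b = 8
After iteration 5: k = 4, x = 8, b = 13
After iteration 6: k = 5, x = 13, b = 21
After iteration 7: k = 6, x = 21, b = 34
Loop ends.

Final answer: 21, 34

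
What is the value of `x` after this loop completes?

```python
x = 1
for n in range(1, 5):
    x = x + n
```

Let's trace through this code step by step.

Initialize: x = 1
Entering loop: for n in range(1, 5):
After iteration 1: n = 1, x = 2
After iteration 2: n = 2, x = 4
After iteration 3: n = 3, x = 7
After iteration 4: n = 4, x = 11
Loop ends.

Final answer: 11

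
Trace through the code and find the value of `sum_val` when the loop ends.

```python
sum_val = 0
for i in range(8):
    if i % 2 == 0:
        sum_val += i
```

Let's trace through this code step by step.

Initialize: sum_val = 0
Entering loop: for i in range(8):
After iteration 1: i = 0, sum_val = 0
After iteration 2: i = 1, sum_val = 0
After iteration 3: i = 2, sum_val = 2
After iteration 4: i = 3, sum_val = 2
After iteration 5: i = 4, sum_val = 6
After iteration 6: i = 5, sum_val = 6
After iteration 7: i = 6, sum_val = 12
After iteration 8: i = 7, sum_val = 12
Loop ends.

Final answer: 12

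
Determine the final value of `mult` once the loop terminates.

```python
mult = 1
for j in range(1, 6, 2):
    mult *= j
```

Let's trace through this code step by step.

Initialize: mult = 1
Entering loop: for j in range(1, 6, 2):
After iteration 1: j = 1, mult = 1
After iteration 2: j = 3, mult = 3
After iteration 3: j = 5, mult = 15
Loop ends.

Final answer: 15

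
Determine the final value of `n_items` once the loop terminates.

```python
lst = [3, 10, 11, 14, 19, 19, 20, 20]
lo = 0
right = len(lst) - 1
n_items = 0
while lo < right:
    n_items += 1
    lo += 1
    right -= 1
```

Let's trace through this code step by step.

Initialize: lst = [3, 10, 11, 14, 19, 19, 20, 20]
Initialize: lo = 0
Initialize: right = 7
Initialize: n_items = 0
Entering loop: while lo < right:
After iteration 1: lo = 1, right = 6, n_items = 1
After iteration 2: lo = 2, right = 5, n_items = 2
After iteration 3: lo = 3, right = 4, n_items = 3
After iteration 4: lo = 4, right = 3, n_items = 4
Loop ends.

Final answer: 4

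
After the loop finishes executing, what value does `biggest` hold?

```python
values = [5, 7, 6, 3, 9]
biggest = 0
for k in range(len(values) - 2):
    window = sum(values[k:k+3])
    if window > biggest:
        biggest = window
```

Let's trace through this code step by step.

Initialize: values = [5, 7, 6, 3, 9]
Initialize: biggest = 0
Entering loop: for k in range(len(values) - 2):
After iteration 1: k = 0, biggest = 18, window = 18
After iteration 2: k = 1, biggest = 18, window = 16
After iteration 3: k = 2, biggest = 18, window = 18
Loop ends.

Final answer: 18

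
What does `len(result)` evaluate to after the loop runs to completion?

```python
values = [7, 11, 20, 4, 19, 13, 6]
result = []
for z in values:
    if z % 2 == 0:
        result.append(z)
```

Let's trace through this code step by step.

Initialize: values = [7, 11, 20, 4, 19, 13, 6]
Initialize: result = []
Entering loop: for z in values:
After iteration 1: z = 7, result = []
After iteration 2: z = 11, result = []
After iteration 3: z = 20, result = [20]
After iteration 4: z = 4, result = [20, 4]
After iteration 5: z = 19, result = [20, 4]
After iteration 6: z = 13, result = [20, 4]
After iteration 7: z = 6, result = [20, 4, 6]
Loop ends.
len(result) = 3

Final answer: 3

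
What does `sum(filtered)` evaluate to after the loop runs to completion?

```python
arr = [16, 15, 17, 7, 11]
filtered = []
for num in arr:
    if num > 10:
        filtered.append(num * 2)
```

Let's trace through this code step by step.

Initialize: arr = [16, 15, 17, 7, 11]
Initialize: filtered = []
Entering loop: for num in arr:
After iteration 1: num = 16, filtered = [32]
After iteration 2: num = 15, filtered = [32, 30]
After iteration 3: num = 17, filtered = [32, 30, 34]
After iteration 4: num = 7, filtered = [32, 30, 34]
After iteration 5: num = 11, filtered = [32, 30, 34, 22]
Loop ends.
sum(filtered) = 118

Final answer: 118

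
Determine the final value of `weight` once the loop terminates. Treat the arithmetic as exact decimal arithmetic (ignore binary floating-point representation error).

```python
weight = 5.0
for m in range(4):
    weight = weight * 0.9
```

Let's trace through this code step by step.

Initialize: weight = 5.0
Entering loop: for m in range(4):
After iteration 1: m = 0, weight = 4.5
After iteration 2: m = 1, weight = 4.05
After iteration 3: m = 2, weight = 3.645
After iteration 4: m = 3, weight = 3.2805
Loop ends.

Final answer: 3.2805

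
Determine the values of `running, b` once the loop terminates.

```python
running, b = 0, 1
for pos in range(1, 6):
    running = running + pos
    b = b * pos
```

Let's trace through this code step by step.

Initialize: running = 0
Initialize: b = 1
Entering loop: for pos in range(1, 6):
After iteration 1: pos = 1, running = 1, b = 1
After iteration 2: pos = 2, running = 3, b = 2
After iteration 3: pos = 3, running = 6, b = 6
After iteration 4: pos = 4, running = 10, b = 24
After iteration 5: pos = 5, running = 15, b = 120
Loop ends.

Final answer: 15, 120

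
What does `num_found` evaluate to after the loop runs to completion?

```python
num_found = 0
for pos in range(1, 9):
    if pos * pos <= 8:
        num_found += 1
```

Let's trace through this code step by step.

Initialize: num_found = 0
Entering loop: for pos in range(1, 9):
After iteration 1: pos = 1, num_found = 1
After iteration 2: pos = 2, num_found = 2
After iteration 3: pos = 3, num_found = 2
After iteration 4: pos = 4, num_found = 2
After iteration 5: pos = 5, num_found = 2
After iteration 6: pos = 6, num_found = 2
After iteration 7: pos = 7, num_found = 2
After iteration 8: pos = 8, num_found = 2
Loop ends.

Final answer: 2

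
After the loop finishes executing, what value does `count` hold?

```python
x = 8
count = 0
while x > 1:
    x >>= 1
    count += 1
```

Let's trace through this code step by step.

Initialize: x = 8
Initialize: count = 0
Entering loop: while x > 1:
After iteration 1: x = 4, count = 1
After iteration 2: x = 2, count = 2
After iteration 3: x = 1, count = 3
Loop ends.

Final answer: 3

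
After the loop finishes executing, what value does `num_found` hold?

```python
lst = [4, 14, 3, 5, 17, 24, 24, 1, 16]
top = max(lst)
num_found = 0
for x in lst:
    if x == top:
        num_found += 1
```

Let's trace through this code step by step.

Initialize: lst = [4, 14, 3, 5, 17, 24, 24, 1, 16]
Initialize: top = 24
Initialize: num_found = 0
Entering loop: for x in lst:
After iteration 1: x = 4, num_found = 0
After iteration 2: x = 14, num_found = 0
After iteration 3: x = 3, num_found = 0
After iteration 4: x = 5, num_found = 0
After iteration 5: x = 17, num_found = 0
After iteration 6: x = 24, num_found = 1
After iteration 7: x = 24, num_found = 2
After iteration 8: x = 1, num_found = 2
After iteration 9: x = 16, num_found = 2
Loop ends.

Final answer: 2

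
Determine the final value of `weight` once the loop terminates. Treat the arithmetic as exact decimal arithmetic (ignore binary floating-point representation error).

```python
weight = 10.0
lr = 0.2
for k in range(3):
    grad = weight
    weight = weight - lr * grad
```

Let's trace through this code step by step.

Initialize: weight = 10.0
Initialize: lr = 0.2
Entering loop: for k in range(3):
After iteration 1: k = 0, weight = 8.0, grad = 10.0
After iteration 2: k = 1, weight = 6.4, grad = 8.0
After iteration 3: k = 2, weight = 5.12, grad = 6.4
Loop ends.

Final answer: 5.12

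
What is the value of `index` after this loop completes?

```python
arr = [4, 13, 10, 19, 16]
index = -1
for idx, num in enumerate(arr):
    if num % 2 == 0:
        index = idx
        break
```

Let's trace through this code step by step.

Initialize: arr = [4, 13, 10, 19, 16]
Initialize: index = -1
Entering loop: for idx, num in enumerate(arr):
After iteration 1: idx = 0, num = 4, index = 0
Loop ends.

Final answer: 0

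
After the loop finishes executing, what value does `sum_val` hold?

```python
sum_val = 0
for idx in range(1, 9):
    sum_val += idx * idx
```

Let's trace through this code step by step.

Initialize: sum_val = 0
Entering loop: for idx in range(1, 9):
After iteration 1: idx = 1, sum_val = 1
After iteration 2: idx = 2, sum_val = 5
After iteration 3: idx = 3, sum_val = 14
After iteration 4: idx = 4, sum_val = 30
After iteration 5: idx = 5, sum_val = 55
After iteration 6: idx = 6, sum_val = 91
After iteration 7: idx = 7, sum_val = 140
After iteration 8: idx = 8, sum_val = 204
Loop ends.

Final answer: 204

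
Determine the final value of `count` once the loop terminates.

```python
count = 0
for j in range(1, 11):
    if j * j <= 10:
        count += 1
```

Let's trace through this code step by step.

Initialize: count = 0
Entering loop: for j in range(1, 11):
After iteration 1: j = 1, count = 1
After iteration 2: j = 2, count = 2
After iteration 3: j = 3, count = 3
After iteration 4: j = 4, count = 3
After iteration 5: j = 5, count = 3
After iteration 6: j = 6, count = 3
After iteration 7: j = 7, count = 3
After iteration 8: j = 8, count = 3
After iteration 9: j = 9, count = 3
After iteration 10: j = 10, count = 3
Loop ends.

Final answer: 3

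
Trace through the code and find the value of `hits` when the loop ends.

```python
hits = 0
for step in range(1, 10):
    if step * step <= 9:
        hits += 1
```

Let's trace through this code step by step.

Initialize: hits = 0
Entering loop: for step in range(1, 10):
After iteration 1: step = 1, hits = 1
After iteration 2: step = 2, hits = 2
After iteration 3: step = 3, hits = 3
After iteration 4: step = 4, hits = 3
After iteration 5: step = 5, hits = 3
After iteration 6: step = 6, hits = 3
After iteration 7: step = 7, hits = 3
After iteration 8: step = 8, hits = 3
After iteration 9: step = 9, hits = 3
Loop ends.

Final answer: 3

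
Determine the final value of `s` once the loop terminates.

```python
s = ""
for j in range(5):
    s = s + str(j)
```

Let's trace through this code step by step.

Initialize: s = ''
Entering loop: for j in range(5):
After iteration 1: j = 0, s = '0'
After iteration 2: j = 1, s = '01'
After iteration 3: j = 2, s = '012'
After iteration 4: j = 3, s = '0123'
After iteration 5: j = 4, s = '01234'
Loop ends.

Final answer: '01234'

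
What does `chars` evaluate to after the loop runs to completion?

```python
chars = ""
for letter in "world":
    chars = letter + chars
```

Let's trace through this code step by step.

Initialize: chars = ''
Entering loop: for letter in "world":
After iteration 1: letter = 'w', chars = 'w'
After iteration 2: letter = 'o', chars = 'ow'
After iteration 3: letter = 'r', chars = 'row'
After iteration 4: letter = 'l', chars = 'lrow'
After iteration 5: letter = 'd', chars = 'dlrow'
Loop ends.

Final answer: 'dlrow'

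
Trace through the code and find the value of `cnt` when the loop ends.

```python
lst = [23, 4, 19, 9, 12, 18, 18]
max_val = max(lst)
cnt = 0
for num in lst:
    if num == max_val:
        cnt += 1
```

Let's trace through this code step by step.

Initialize: lst = [23, 4, 19, 9, 12, 18, 18]
Initialize: max_val = 23
Initialize: cnt = 0
Entering loop: for num in lst:
After iteration 1: num = 23, cnt = 1
After iteration 2: num = 4, cnt = 1
After iteration 3: num = 19, cnt = 1
After iteration 4: num = 9, cnt = 1
After iteration 5: num = 12, cnt = 1
After iteration 6: num = 18, cnt = 1
After iteration 7: num = 18, cnt = 1
Loop ends.

Final answer: 1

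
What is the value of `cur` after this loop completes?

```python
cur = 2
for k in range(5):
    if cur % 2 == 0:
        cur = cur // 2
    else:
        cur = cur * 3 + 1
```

Let's trace through this code step by step.

Initialize: cur = 2
Entering loop: for k in range(5):
After iteration 1: k = 0, cur = 1
After iteration 2: k = 1, cur = 4
After iteration 3: k = 2, cur = 2
After iteration 4: k = 3, cur = 1
After iteration 5: k = 4, cur = 4
Loop ends.

Final answer: 4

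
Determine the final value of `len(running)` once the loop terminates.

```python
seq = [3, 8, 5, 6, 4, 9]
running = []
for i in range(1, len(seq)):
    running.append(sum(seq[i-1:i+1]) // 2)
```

Let's trace through this code step by step.

Initialize: seq = [3, 8, 5, 6, 4, 9]
Initialize: running = []
Entering loop: for i in range(1, len(seq)):
After iteration 1: i = 1, running = [5]
After iteration 2: i = 2, running = [5, 6]
After iteration 3: i = 3, running = [5, 6, 5]
After iteration 4: i = 4, running = [5, 6, 5, 5]
After iteration 5: i = 5, running = [5, 6, 5, 5, 6]
Loop ends.
len(running) = 5

Final answer: 5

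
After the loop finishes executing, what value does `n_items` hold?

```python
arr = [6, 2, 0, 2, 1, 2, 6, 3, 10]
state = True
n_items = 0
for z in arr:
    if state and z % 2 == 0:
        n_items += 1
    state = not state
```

Let's trace through this code step by step.

Initialize: arr = [6, 2, 0, 2, 1, 2, 6, 3, 10]
Initialize: state = True
Initialize: n_items = 0
Entering loop: for z in arr:
After iteration 1: z = 6, state = False, n_items = 1
After iteration 2: z = 2, state = True, n_items = 1
After iteration 3: z = 0, state = False, n_items = 2
After iteration 4: z = 2, state = True, n_items = 2
After iteration 5: z = 1, state = False, n_items = 2
After iteration 6: z = 2, state = True, n_items = 2
After iteration 7: z = 6, state = False, n_items = 3
After iteration 8: z = 3, state = True, n_items = 3
After iteration 9: z = 10, state = False, n_items = 4
Loop ends.

Final answer: 4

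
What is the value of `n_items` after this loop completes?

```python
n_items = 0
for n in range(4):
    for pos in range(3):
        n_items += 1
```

Let's trace through this code step by step.

Initialize: n_items = 0
Entering loop: for n in range(4):
After iteration 1: n = 0, n_items = 3
After iteration 2: n = 1, n_items = 6
After iteration 3: n = 2, n_items = 9
After iteration 4: n = 3, n_items = 12
Loop ends.

Final answer: 12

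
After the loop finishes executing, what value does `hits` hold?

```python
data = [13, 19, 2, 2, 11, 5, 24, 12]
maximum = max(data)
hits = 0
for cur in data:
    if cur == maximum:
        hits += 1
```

Let's trace through this code step by step.

Initialize: data = [13, 19, 2, 2, 11, 5, 24, 12]
Initialize: maximum = 24
Initialize: hits = 0
Entering loop: for cur in data:
After iteration 1: cur = 13, hits = 0
After iteration 2: cur = 19, hits = 0
After iteration 3: cur = 2, hits = 0
After iteration 4: cur = 2, hits = 0
After iteration 5: cur = 11, hits = 0
After iteration 6: cur = 5, hits = 0
After iteration 7: cur = 24, hits = 1
After iteration 8: cur = 12, hits = 1
Loop ends.

Final answer: 1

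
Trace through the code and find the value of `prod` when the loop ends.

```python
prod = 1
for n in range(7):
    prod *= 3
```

Let's trace through this code step by step.

Initialize: prod = 1
Entering loop: for n in range(7):
After iteration 1: n = 0, prod = 3
After iteration 2: n = 1, prod = 9
After iteration 3: n = 2, prod = 27
After iteration 4: n = 3, prod = 81
After iteration 5: n = 4, prod = 243
After iteration 6: n = 5, prod = 729
After iteration 7: n = 6, prod = 2187
Loop ends.

Final answer: 2187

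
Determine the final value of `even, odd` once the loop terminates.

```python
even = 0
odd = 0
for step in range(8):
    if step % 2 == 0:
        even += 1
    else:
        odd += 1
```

Let's trace through this code step by step.

Initialize: even = 0
Initialize: odd = 0
Entering loop: for step in range(8):
After iteration 1: step = 0, even = 1, odd = 0
After iteration 2: step = 1, even = 1, odd = 1
After iteration 3: step = 2, even = 2, odd = 1
After iteration 4: step = 3, even = 2, odd = 2
After iteration 5: step = 4, even = 3, odd = 2
After iteration 6: step = 5, even = 3, odd = 3
After iteration 7: step = 6, even = 4, odd = 3
After iteration 8: step = 7, even = 4, odd = 4
Loop ends.

Final answer: 4, 4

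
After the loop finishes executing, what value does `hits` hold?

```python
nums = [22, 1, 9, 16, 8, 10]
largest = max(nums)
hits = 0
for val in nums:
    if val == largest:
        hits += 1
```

Let's trace through this code step by step.

Initialize: nums = [22, 1, 9, 16, 8, 10]
Initialize: largest = 22
Initialize: hits = 0
Entering loop: for val in nums:
After iteration 1: val = 22, hits = 1
After iteration 2: val = 1, hits = 1
After iteration 3: val = 9, hits = 1
After iteration 4: val = 16, hits = 1
After iteration 5: val = 8, hits = 1
After iteration 6: val = 10, hits = 1
Loop ends.

Final answer: 1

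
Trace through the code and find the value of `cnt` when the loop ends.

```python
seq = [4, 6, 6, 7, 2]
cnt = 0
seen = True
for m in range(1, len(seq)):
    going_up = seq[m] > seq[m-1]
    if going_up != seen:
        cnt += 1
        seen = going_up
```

Let's trace through this code step by step.

Initialize: seq = [4, 6, 6, 7, 2]
Initialize: cnt = 0
Initialize: seen = True
Entering loop: for m in range(1, len(seq)):
After iteration 1: m = 1, cnt = 0, seen = True, going_up = True
After iteration 2: m = 2, cnt = 1, seen = False, going_up = False
After iteration 3: m = 3, cnt = 2, seen = True, going_up = True
After iteration 4: m = 4, cnt = 3, seen = False, going_up = False
Loop ends.

Final answer: 3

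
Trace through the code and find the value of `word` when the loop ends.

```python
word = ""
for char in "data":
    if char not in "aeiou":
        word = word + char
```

Let's trace through this code step by step.

Initialize: word = ''
Entering loop: for char in "data":
After iteration 1: char = 'd', word = 'd'
After iteration 2: char = 'a', word = 'd'
After iteration 3: char = 't', word = 'dt'
After iteration 4: char = 'a', word = 'dt'
Loop ends.

Final answer: 'dt'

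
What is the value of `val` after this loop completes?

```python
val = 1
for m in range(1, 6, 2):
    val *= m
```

Let's trace through this code step by step.

Initialize: val = 1
Entering loop: for m in range(1, 6, 2):
After iteration 1: m = 1, val = 1
After iteration 2: m = 3, val = 3
After iteration 3: m = 5, val = 15
Loop ends.

Final answer: 15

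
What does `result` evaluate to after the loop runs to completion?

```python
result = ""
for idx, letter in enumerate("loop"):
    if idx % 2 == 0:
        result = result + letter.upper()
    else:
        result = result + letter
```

Let's trace through this code step by step.

Initialize: result = ''
Entering loop: for idx, letter in enumerate("loop"):
After iteration 1: idx = 0, letter = 'l', result = 'L'
After iteration 2: idx = 1, letter = 'o', result = 'Lo'
After iteration 3: idx = 2, letter = 'o', result = 'LoO'
After iteration 4: idx = 3, letter = 'p', result = 'LoOp'
Loop ends.

Final answer: 'LoOp'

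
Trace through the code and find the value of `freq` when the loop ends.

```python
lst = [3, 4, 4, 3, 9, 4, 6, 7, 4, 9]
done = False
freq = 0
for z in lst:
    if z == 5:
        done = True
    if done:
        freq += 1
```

Let's trace through this code step by step.

Initialize: lst = [3, 4, 4, 3, 9, 4, 6, 7, 4, 9]
Initialize: done = False
Initialize: freq = 0
Entering loop: for z in lst:
After iteration 1: z = 3, freq = 0
After iteration 2: z = 4, freq = 0
After iteration 3: z = 4, freq = 0
After iteration 4: z = 3, freq = 0
After iteration 5: z = 9, freq = 0
After iteration 6: z = 4, freq = 0
After iteration 7: z = 6, freq = 0
After iteration 8: z = 7, freq = 0
After iteration 9: z = 4, freq = 0
After iteration 10: z = 9, freq = 0
Loop ends.

Final answer: 0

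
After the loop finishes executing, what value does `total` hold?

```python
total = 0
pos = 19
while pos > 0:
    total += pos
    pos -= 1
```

Let's trace through this code step by step.

Initialize: total = 0
Initialize: pos = 19
Entering loop: while pos > 0:
After iteration 1: total = 19, pos = 18
After iteration 2: total = 37, pos = 17
After iteration 3: total = 54, pos = 16
After iteration 4: total = 70, pos = 15
After iteration 5: total = 85, pos = 14
After iteration 6: total = 99, pos = 13
After iteration 7: total = 112, pos = 12
After iteration 8: total = 124, pos = 11
After iteration 9: total = 135, pos = 10
After iteration 10: total = 145, pos = 9
After iteration 11: total = 154, pos = 8
After iteration 12: total = 162, pos = 7
After iteration 13: total = 169, pos = 6
After iteration 14: total = 175, pos = 5
After iteration 15: total = 180, pos = 4
After iteration 16: total = 184, pos = 3
After iteration 17: total = 187, pos = 2
After iteration 18: total = 189, pos = 1
After iteration 19: total = 190, pos = 0
Loop ends.

Final answer: 190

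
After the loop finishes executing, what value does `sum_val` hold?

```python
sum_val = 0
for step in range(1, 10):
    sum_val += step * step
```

Let's trace through this code step by step.

Initialize: sum_val = 0
Entering loop: for step in range(1, 10):
After iteration 1: step = 1, sum_val = 1
After iteration 2: step = 2, sum_val = 5
After iteration 3: step = 3, sum_val = 14
After iteration 4: step = 4, sum_val = 30
After iteration 5: step = 5, sum_val = 55
After iteration 6: step = 6, sum_val = 91
After iteration 7: step = 7, sum_val = 140
After iteration 8: step = 8, sum_val = 204
After iteration 9: step = 9, sum_val = 285
Loop ends.

Final answer: 285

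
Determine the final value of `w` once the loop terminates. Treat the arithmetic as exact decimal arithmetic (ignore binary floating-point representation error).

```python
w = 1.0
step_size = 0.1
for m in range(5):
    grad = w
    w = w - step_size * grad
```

Let's trace through this code step by step.

Initialize: w = 1.0
Initialize: step_size = 0.1
Entering loop: for m in range(5):
After iteration 1: m = 0, w = 0.9, grad = 1.0
After iteration 2: m = 1, w = 0.81, grad = 0.9
After iteration 3: m = 2, w = 0.729, grad = 0.81
After iteration 4: m = 3, w = 0.6561, grad = 0.729
After iteration 5: m = 4, w = 0.59049, grad = 0.6561
Loop ends.

Final answer: 0.59049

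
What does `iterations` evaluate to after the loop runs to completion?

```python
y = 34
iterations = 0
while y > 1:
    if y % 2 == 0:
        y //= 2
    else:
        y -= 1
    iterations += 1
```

Let's trace through this code step by step.

Initialize: y = 34
Initialize: iterations = 0
Entering loop: while y > 1:
After iteration 1: y = 17, iterations = 1
After iteration 2: y = 16, iterations = 2
After iteration 3: y = 8, iterations = 3
After iteration 4: y = 4, iterations = 4
After iteration 5: y = 2, iterations = 5
After iteration 6: y = 1, iterations = 6
Loop ends.

Final answer: 6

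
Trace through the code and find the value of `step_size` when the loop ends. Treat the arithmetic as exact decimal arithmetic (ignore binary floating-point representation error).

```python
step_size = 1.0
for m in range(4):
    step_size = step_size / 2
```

Let's trace through this code step by step.

Initialize: step_size = 1.0
Entering loop: for m in range(4):
After iteration 1: m = 0, step_size = 0.5
After iteration 2: m = 1, step_size = 0.25
After iteration 3: m = 2, step_size = 0.125
After iteration 4: m = 3, step_size = 0.0625
Loop ends.

Final answer: 0.0625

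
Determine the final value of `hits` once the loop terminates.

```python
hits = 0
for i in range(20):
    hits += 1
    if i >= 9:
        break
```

Let's trace through this code step by step.

Initialize: hits = 0
Entering loop: for i in range(20):
After iteration 1: i = 0, hits = 1
After iteration 2: i = 1, hits = 2
After iteration 3: i = 2, hits = 3
After iteration 4: i = 3, hits = 4
After iteration 5: i = 4, hits = 5
After iteration 6: i = 5, hits = 6
After iteration 7: i = 6, hits = 7
After iteration 8: i = 7, hits = 8
After iteration 9: i = 8, hits = 9
After iteration 10: i = 9, hits = 10
Loop ends.

Final answer: 10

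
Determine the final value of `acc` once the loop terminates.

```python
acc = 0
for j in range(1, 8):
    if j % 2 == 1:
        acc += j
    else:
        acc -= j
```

Let's trace through this code step by step.

Initialize: acc = 0
Entering loop: for j in range(1, 8):
After iteration 1: j = 1, acc = 1
After iteration 2: j = 2, acc = -1
After iteration 3: j = 3, acc = 2
After iteration 4: j = 4, acc = -2
After iteration 5: j = 5, acc = 3
After iteration 6: j = 6, acc = -3
After iteration 7: j = 7, acc = 4
Loop ends.

Final answer: 4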